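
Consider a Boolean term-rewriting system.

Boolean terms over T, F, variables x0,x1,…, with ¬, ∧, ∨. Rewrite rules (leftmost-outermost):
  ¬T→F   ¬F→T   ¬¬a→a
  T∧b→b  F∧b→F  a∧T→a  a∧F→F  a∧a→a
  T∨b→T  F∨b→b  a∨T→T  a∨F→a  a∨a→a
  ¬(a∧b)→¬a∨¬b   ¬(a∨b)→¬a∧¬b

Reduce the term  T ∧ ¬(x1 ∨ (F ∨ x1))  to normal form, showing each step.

Answer: normal form = ¬x1  (in 6 steps)

Derivation:
  start: T ∧ ¬(x1 ∨ (F ∨ x1))
  [1] ¬(x1 ∨ (F ∨ x1))
  [2] ¬x1 ∧ ¬(F ∨ x1)
  [3] ¬x1 ∧ (¬F ∧ ¬x1)
  [4] ¬x1 ∧ (T ∧ ¬x1)
  [5] ¬x1 ∧ ¬x1
  [6] ¬x1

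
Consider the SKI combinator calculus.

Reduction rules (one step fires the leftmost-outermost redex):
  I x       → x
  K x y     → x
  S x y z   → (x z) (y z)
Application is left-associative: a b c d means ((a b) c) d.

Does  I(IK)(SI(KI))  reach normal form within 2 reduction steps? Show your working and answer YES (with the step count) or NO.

  start: I(IK)(SI(KI))
  [1] IK(SI(KI))
  [2] K(SI(KI))

Answer: YES — reaches normal form K(SI(KI)) in 2 ≤ 2 steps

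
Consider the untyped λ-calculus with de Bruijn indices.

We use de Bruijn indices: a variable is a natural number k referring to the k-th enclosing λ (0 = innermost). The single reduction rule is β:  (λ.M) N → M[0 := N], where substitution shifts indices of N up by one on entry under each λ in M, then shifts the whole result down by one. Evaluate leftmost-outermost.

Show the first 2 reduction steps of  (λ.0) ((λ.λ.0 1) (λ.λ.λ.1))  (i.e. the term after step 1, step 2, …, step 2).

  start: (λ.0) ((λ.λ.0 1) (λ.λ.λ.1))
  [1] (λ.λ.0 1) (λ.λ.λ.1)
  [2] λ.0 (λ.λ.λ.1)

Answer: after 2 steps: λ.0 (λ.λ.λ.1)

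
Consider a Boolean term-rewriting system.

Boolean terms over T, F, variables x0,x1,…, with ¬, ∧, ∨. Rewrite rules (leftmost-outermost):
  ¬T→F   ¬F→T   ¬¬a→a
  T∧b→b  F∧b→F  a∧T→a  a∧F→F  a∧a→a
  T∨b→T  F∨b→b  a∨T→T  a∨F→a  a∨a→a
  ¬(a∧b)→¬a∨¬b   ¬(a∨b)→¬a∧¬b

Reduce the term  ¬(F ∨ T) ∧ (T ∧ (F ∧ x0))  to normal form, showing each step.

Answer: normal form = F  (in 5 steps)

Reduction:
  start: ¬(F ∨ T) ∧ (T ∧ (F ∧ x0))
  step 1: (¬F ∧ ¬T) ∧ (T ∧ (F ∧ x0))
  step 2: (T ∧ ¬T) ∧ (T ∧ (F ∧ x0))
  step 3: ¬T ∧ (T ∧ (F ∧ x0))
  step 4: F ∧ (T ∧ (F ∧ x0))
  step 5: F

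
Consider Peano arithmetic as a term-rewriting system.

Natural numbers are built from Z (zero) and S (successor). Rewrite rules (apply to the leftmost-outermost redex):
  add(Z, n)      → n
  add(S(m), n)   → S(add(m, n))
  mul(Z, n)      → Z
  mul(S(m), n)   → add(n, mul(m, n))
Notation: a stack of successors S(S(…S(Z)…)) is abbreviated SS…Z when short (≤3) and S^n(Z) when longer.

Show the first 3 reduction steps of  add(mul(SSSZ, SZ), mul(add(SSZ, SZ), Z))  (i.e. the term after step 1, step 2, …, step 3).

  start: add(mul(SSSZ, SZ), mul(add(SSZ, SZ), Z))
  [1] add(add(SZ, mul(SSZ, SZ)), mul(add(SSZ, SZ), Z))
  [2] add(S(add(Z, mul(SSZ, SZ))), mul(add(SSZ, SZ), Z))
  [3] S(add(add(Z, mul(SSZ, SZ)), mul(add(SSZ, SZ), Z)))

Answer: after 3 steps: S(add(add(Z, mul(SSZ, SZ)), mul(add(SSZ, SZ), Z)))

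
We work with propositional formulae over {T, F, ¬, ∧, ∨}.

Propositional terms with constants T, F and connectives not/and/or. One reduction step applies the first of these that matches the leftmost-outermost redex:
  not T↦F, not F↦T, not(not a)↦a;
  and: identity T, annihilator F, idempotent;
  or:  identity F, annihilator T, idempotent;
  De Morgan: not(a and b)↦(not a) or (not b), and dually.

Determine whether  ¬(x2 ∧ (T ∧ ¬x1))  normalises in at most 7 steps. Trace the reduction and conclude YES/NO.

Answer: YES — reaches normal form ¬x2 ∨ x1 in 5 ≤ 7 steps

Working:
  start: ¬(x2 ∧ (T ∧ ¬x1))
  step 1: ¬x2 ∨ ¬(T ∧ ¬x1)
  step 2: ¬x2 ∨ (¬T ∨ ¬¬x1)
  step 3: ¬x2 ∨ (F ∨ ¬¬x1)
  step 4: ¬x2 ∨ ¬¬x1
  step 5: ¬x2 ∨ x1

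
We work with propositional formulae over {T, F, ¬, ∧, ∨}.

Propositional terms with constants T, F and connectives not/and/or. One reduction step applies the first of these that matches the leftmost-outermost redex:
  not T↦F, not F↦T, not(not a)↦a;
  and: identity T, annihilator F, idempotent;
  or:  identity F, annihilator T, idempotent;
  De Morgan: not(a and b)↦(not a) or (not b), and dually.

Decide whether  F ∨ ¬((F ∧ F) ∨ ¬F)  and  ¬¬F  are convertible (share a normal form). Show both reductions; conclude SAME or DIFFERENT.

Term A:
  start: F ∨ ¬((F ∧ F) ∨ ¬F)
  →1  ¬((F ∧ F) ∨ ¬F)
  →2  ¬(F ∧ F) ∧ ¬¬F
  →3  (¬F ∨ ¬F) ∧ ¬¬F
  →4  ¬F ∧ ¬¬F
  →5  T ∧ ¬¬F
  →6  ¬¬F
  →7  F

Term B:
  start: ¬¬F
  →1  F

Answer: SAME — A ⇓ F, B ⇓ F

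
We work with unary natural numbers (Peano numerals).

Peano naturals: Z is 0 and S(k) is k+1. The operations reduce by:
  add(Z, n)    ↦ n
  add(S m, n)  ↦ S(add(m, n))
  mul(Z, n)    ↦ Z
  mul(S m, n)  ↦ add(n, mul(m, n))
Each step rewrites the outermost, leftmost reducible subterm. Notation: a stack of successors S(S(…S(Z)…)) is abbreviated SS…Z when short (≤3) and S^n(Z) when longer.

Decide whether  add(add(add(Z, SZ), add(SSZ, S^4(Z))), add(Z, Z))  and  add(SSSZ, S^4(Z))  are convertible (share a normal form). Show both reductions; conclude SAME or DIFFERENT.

Answer: SAME — A ⇓ S^7(Z), B ⇓ S^7(Z)

Reduction:
Term A:
  start: add(add(add(Z, SZ), add(SSZ, S^4(Z))), add(Z, Z))
  →1  add(add(SZ, add(SSZ, S^4(Z))), add(Z, Z))
  →2  add(S(add(Z, add(SSZ, S^4(Z)))), add(Z, Z))
  →3  S(add(add(Z, add(SSZ, S^4(Z))), add(Z, Z)))
  →4  S(add(add(SSZ, S^4(Z)), add(Z, Z)))
  →5  S(add(S(add(SZ, S^4(Z))), add(Z, Z)))
  →6  S(S(add(add(SZ, S^4(Z)), add(Z, Z))))
  →7  S(S(add(S(add(Z, S^4(Z))), add(Z, Z))))
  →8  S(S(S(add(add(Z, S^4(Z)), add(Z, Z)))))
  →9  S(S(S(add(S^4(Z), add(Z, Z)))))
  →10  S(S(S(S(add(SSSZ, add(Z, Z))))))
  →11  S(S(S(S(S(add(SSZ, add(Z, Z)))))))
  →12  S(S(S(S(S(S(add(SZ, add(Z, Z))))))))
  →13  S(S(S(S(S(S(S(add(Z, add(Z, Z)))))))))
  →14  S(S(S(S(S(S(S(add(Z, Z))))))))
  →15  S^7(Z)

Term B:
  start: add(SSSZ, S^4(Z))
  →1  S(add(SSZ, S^4(Z)))
  →2  S(S(add(SZ, S^4(Z))))
  →3  S(S(S(add(Z, S^4(Z)))))
  →4  S^7(Z)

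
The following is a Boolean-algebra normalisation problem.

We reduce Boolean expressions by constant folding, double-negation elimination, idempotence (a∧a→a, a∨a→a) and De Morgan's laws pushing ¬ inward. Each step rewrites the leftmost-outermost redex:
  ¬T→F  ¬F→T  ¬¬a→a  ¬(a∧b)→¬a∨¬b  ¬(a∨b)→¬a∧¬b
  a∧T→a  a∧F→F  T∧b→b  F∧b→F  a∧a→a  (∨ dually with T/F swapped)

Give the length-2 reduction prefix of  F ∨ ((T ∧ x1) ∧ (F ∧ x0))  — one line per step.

Answer: after 2 steps: x1 ∧ (F ∧ x0)

Working:
  start: F ∨ ((T ∧ x1) ∧ (F ∧ x0))
  →1  (T ∧ x1) ∧ (F ∧ x0)
  →2  x1 ∧ (F ∧ x0)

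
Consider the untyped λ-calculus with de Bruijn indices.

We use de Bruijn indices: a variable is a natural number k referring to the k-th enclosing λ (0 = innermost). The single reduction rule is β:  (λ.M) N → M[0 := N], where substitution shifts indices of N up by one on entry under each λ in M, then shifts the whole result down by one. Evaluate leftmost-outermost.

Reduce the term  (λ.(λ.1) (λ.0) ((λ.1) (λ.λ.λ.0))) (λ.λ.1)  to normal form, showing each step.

Answer: normal form = λ.λ.λ.1  (in 4 steps)

Reduction:
  start: (λ.(λ.1) (λ.0) ((λ.1) (λ.λ.λ.0))) (λ.λ.1)
  step 1: (λ.λ.λ.1) (λ.0) ((λ.λ.λ.1) (λ.λ.λ.0))
  step 2: (λ.λ.1) ((λ.λ.λ.1) (λ.λ.λ.0))
  step 3: λ.(λ.λ.λ.1) (λ.λ.λ.0)
  step 4: λ.λ.λ.1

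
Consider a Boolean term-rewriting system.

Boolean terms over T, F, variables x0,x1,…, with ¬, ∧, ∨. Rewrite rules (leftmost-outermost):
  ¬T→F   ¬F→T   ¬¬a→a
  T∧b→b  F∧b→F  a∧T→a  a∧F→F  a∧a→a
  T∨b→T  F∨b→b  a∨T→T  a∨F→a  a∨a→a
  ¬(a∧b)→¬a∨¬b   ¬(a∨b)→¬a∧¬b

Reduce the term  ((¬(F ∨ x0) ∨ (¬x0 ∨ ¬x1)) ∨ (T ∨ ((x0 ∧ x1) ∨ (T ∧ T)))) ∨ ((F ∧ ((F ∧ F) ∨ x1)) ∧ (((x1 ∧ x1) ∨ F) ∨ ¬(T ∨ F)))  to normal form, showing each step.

Answer: normal form = T  (in 6 steps)

Reduction:
  start: ((¬(F ∨ x0) ∨ (¬x0 ∨ ¬x1)) ∨ (T ∨ ((x0 ∧ x1) ∨ (T ∧ T)))) ∨ ((F ∧ ((F ∧ F) ∨ x1)) ∧ (((x1 ∧ x1) ∨ F) ∨ ¬(T ∨ F)))
  [1] (((¬F ∧ ¬x0) ∨ (¬x0 ∨ ¬x1)) ∨ (T ∨ ((x0 ∧ x1) ∨ (T ∧ T)))) ∨ ((F ∧ ((F ∧ F) ∨ x1)) ∧ (((x1 ∧ x1) ∨ F) ∨ ¬(T ∨ F)))
  [2] (((T ∧ ¬x0) ∨ (¬x0 ∨ ¬x1)) ∨ (T ∨ ((x0 ∧ x1) ∨ (T ∧ T)))) ∨ ((F ∧ ((F ∧ F) ∨ x1)) ∧ (((x1 ∧ x1) ∨ F) ∨ ¬(T ∨ F)))
  [3] ((¬x0 ∨ (¬x0 ∨ ¬x1)) ∨ (T ∨ ((x0 ∧ x1) ∨ (T ∧ T)))) ∨ ((F ∧ ((F ∧ F) ∨ x1)) ∧ (((x1 ∧ x1) ∨ F) ∨ ¬(T ∨ F)))
  [4] ((¬x0 ∨ (¬x0 ∨ ¬x1)) ∨ T) ∨ ((F ∧ ((F ∧ F) ∨ x1)) ∧ (((x1 ∧ x1) ∨ F) ∨ ¬(T ∨ F)))
  [5] T ∨ ((F ∧ ((F ∧ F) ∨ x1)) ∧ (((x1 ∧ x1) ∨ F) ∨ ¬(T ∨ F)))
  [6] T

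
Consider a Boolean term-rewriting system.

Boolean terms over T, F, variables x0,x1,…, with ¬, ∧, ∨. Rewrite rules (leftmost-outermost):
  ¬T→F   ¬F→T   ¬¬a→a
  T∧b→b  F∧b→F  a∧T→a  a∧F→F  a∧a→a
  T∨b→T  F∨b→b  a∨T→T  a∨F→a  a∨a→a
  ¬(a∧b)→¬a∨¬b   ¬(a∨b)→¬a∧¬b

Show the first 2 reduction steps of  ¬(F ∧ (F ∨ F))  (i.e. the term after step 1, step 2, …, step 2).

  start: ¬(F ∧ (F ∨ F))
  →1  ¬F ∨ ¬(F ∨ F)
  →2  T ∨ ¬(F ∨ F)

Answer: after 2 steps: T ∨ ¬(F ∨ F)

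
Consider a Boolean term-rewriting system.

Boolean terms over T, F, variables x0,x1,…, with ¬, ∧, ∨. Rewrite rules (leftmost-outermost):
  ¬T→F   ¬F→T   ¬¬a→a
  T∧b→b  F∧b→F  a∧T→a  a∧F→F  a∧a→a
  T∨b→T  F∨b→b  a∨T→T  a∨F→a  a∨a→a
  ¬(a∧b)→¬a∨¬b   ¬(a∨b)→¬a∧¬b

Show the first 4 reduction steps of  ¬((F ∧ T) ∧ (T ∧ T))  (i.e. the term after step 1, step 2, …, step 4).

  start: ¬((F ∧ T) ∧ (T ∧ T))
  →1  ¬(F ∧ T) ∨ ¬(T ∧ T)
  →2  (¬F ∨ ¬T) ∨ ¬(T ∧ T)
  →3  (T ∨ ¬T) ∨ ¬(T ∧ T)
  →4  T ∨ ¬(T ∧ T)

Answer: after 4 steps: T ∨ ¬(T ∧ T)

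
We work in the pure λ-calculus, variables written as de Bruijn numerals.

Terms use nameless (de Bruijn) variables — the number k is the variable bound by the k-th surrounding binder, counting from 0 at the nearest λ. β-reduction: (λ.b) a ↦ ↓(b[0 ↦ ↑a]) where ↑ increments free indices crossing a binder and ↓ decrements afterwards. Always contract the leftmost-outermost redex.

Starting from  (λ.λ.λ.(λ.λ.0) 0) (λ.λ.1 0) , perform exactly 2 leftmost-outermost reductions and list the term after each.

  start: (λ.λ.λ.(λ.λ.0) 0) (λ.λ.1 0)
  [1] λ.λ.(λ.λ.0) 0
  [2] λ.λ.λ.0

Answer: after 2 steps: λ.λ.λ.0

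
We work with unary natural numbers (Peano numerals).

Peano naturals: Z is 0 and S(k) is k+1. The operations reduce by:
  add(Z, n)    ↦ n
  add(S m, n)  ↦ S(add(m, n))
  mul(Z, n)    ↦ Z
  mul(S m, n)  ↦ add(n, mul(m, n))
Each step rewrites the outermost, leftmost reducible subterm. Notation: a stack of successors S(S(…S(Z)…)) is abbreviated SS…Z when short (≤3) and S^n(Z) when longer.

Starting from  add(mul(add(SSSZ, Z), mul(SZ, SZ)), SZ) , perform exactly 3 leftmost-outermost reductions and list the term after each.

  start: add(mul(add(SSSZ, Z), mul(SZ, SZ)), SZ)
  step 1: add(mul(S(add(SSZ, Z)), mul(SZ, SZ)), SZ)
  step 2: add(add(mul(SZ, SZ), mul(add(SSZ, Z), mul(SZ, SZ))), SZ)
  step 3: add(add(add(SZ, mul(Z, SZ)), mul(add(SSZ, Z), mul(SZ, SZ))), SZ)

Answer: after 3 steps: add(add(add(SZ, mul(Z, SZ)), mul(add(SSZ, Z), mul(SZ, SZ))), SZ)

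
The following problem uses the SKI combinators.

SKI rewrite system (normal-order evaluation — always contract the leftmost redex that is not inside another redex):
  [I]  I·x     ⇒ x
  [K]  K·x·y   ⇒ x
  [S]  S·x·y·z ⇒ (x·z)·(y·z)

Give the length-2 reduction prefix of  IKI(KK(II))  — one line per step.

Answer: after 2 steps: I

Reduction:
  start: IKI(KK(II))
  [1] KI(KK(II))
  [2] I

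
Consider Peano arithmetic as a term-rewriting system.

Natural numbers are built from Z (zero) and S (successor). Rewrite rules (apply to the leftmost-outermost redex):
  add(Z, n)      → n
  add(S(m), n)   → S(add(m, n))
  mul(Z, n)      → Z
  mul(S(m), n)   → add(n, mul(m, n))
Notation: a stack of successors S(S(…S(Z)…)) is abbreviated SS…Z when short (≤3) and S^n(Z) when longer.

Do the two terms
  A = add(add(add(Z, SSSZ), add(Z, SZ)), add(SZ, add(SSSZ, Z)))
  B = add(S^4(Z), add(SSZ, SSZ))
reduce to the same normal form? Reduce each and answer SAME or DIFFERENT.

Answer: SAME — A ⇓ S^8(Z), B ⇓ S^8(Z)

Working:
Term A:
  start: add(add(add(Z, SSSZ), add(Z, SZ)), add(SZ, add(SSSZ, Z)))
  [1] add(add(SSSZ, add(Z, SZ)), add(SZ, add(SSSZ, Z)))
  [2] add(S(add(SSZ, add(Z, SZ))), add(SZ, add(SSSZ, Z)))
  [3] S(add(add(SSZ, add(Z, SZ)), add(SZ, add(SSSZ, Z))))
  [4] S(add(S(add(SZ, add(Z, SZ))), add(SZ, add(SSSZ, Z))))
  [5] S(S(add(add(SZ, add(Z, SZ)), add(SZ, add(SSSZ, Z)))))
  [6] S(S(add(S(add(Z, add(Z, SZ))), add(SZ, add(SSSZ, Z)))))
  [7] S(S(S(add(add(Z, add(Z, SZ)), add(SZ, add(SSSZ, Z))))))
  [8] S(S(S(add(add(Z, SZ), add(SZ, add(SSSZ, Z))))))
  [9] S(S(S(add(SZ, add(SZ, add(SSSZ, Z))))))
  [10] S(S(S(S(add(Z, add(SZ, add(SSSZ, Z)))))))
  [11] S(S(S(S(add(SZ, add(SSSZ, Z))))))
  [12] S(S(S(S(S(add(Z, add(SSSZ, Z)))))))
  [13] S(S(S(S(S(add(SSSZ, Z))))))
  [14] S(S(S(S(S(S(add(SSZ, Z)))))))
  [15] S(S(S(S(S(S(S(add(SZ, Z))))))))
  [16] S(S(S(S(S(S(S(S(add(Z, Z)))))))))
  [17] S^8(Z)

Term B:
  start: add(S^4(Z), add(SSZ, SSZ))
  [1] S(add(SSSZ, add(SSZ, SSZ)))
  [2] S(S(add(SSZ, add(SSZ, SSZ))))
  [3] S(S(S(add(SZ, add(SSZ, SSZ)))))
  [4] S(S(S(S(add(Z, add(SSZ, SSZ))))))
  [5] S(S(S(S(add(SSZ, SSZ)))))
  [6] S(S(S(S(S(add(SZ, SSZ))))))
  [7] S(S(S(S(S(S(add(Z, SSZ)))))))
  [8] S^8(Z)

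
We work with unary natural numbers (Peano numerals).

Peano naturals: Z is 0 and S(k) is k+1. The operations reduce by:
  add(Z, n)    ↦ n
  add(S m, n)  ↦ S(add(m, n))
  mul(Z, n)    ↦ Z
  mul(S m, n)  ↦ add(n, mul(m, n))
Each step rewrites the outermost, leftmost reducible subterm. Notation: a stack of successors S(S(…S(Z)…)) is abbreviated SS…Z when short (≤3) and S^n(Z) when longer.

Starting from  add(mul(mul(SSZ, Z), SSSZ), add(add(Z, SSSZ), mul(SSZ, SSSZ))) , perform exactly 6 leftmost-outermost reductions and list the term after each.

Answer: after 6 steps: add(Z, add(add(Z, SSSZ), mul(SSZ, SSSZ)))

Working:
  start: add(mul(mul(SSZ, Z), SSSZ), add(add(Z, SSSZ), mul(SSZ, SSSZ)))
  →1  add(mul(add(Z, mul(SZ, Z)), SSSZ), add(add(Z, SSSZ), mul(SSZ, SSSZ)))
  →2  add(mul(mul(SZ, Z), SSSZ), add(add(Z, SSSZ), mul(SSZ, SSSZ)))
  →3  add(mul(add(Z, mul(Z, Z)), SSSZ), add(add(Z, SSSZ), mul(SSZ, SSSZ)))
  →4  add(mul(mul(Z, Z), SSSZ), add(add(Z, SSSZ), mul(SSZ, SSSZ)))
  →5  add(mul(Z, SSSZ), add(add(Z, SSSZ), mul(SSZ, SSSZ)))
  →6  add(Z, add(add(Z, SSSZ), mul(SSZ, SSSZ)))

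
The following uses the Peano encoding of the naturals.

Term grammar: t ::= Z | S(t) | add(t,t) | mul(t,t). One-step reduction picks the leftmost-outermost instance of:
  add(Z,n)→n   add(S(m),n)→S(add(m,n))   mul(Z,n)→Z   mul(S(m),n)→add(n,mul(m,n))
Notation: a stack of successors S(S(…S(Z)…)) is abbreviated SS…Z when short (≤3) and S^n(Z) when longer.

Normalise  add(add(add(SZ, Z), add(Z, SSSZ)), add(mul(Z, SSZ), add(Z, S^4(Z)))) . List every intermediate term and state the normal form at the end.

Answer: normal form = S^8(Z)  (in 13 steps)

Working:
  start: add(add(add(SZ, Z), add(Z, SSSZ)), add(mul(Z, SSZ), add(Z, S^4(Z))))
  →1  add(add(S(add(Z, Z)), add(Z, SSSZ)), add(mul(Z, SSZ), add(Z, S^4(Z))))
  →2  add(S(add(add(Z, Z), add(Z, SSSZ))), add(mul(Z, SSZ), add(Z, S^4(Z))))
  →3  S(add(add(add(Z, Z), add(Z, SSSZ)), add(mul(Z, SSZ), add(Z, S^4(Z)))))
  →4  S(add(add(Z, add(Z, SSSZ)), add(mul(Z, SSZ), add(Z, S^4(Z)))))
  →5  S(add(add(Z, SSSZ), add(mul(Z, SSZ), add(Z, S^4(Z)))))
  →6  S(add(SSSZ, add(mul(Z, SSZ), add(Z, S^4(Z)))))
  →7  S(S(add(SSZ, add(mul(Z, SSZ), add(Z, S^4(Z))))))
  →8  S(S(S(add(SZ, add(mul(Z, SSZ), add(Z, S^4(Z)))))))
  →9  S(S(S(S(add(Z, add(mul(Z, SSZ), add(Z, S^4(Z))))))))
  →10  S(S(S(S(add(mul(Z, SSZ), add(Z, S^4(Z)))))))
  →11  S(S(S(S(add(Z, add(Z, S^4(Z)))))))
  →12  S(S(S(S(add(Z, S^4(Z))))))
  →13  S^8(Z)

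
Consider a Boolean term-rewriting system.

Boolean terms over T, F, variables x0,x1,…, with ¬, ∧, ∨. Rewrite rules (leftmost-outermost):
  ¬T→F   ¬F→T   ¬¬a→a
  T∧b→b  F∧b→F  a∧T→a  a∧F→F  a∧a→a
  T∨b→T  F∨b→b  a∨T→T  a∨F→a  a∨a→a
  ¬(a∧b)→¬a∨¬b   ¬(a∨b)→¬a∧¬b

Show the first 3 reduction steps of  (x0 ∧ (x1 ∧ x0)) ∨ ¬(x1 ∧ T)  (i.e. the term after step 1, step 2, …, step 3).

  start: (x0 ∧ (x1 ∧ x0)) ∨ ¬(x1 ∧ T)
  [1] (x0 ∧ (x1 ∧ x0)) ∨ (¬x1 ∨ ¬T)
  [2] (x0 ∧ (x1 ∧ x0)) ∨ (¬x1 ∨ F)
  [3] (x0 ∧ (x1 ∧ x0)) ∨ ¬x1

Answer: after 3 steps: (x0 ∧ (x1 ∧ x0)) ∨ ¬x1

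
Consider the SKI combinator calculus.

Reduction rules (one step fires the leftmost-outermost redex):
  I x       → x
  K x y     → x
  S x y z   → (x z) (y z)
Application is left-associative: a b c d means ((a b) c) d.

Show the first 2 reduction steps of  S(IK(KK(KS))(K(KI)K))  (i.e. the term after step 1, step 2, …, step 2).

  start: S(IK(KK(KS))(K(KI)K))
  step 1: S(K(KK(KS))(K(KI)K))
  step 2: S(KK(KS))

Answer: after 2 steps: S(KK(KS))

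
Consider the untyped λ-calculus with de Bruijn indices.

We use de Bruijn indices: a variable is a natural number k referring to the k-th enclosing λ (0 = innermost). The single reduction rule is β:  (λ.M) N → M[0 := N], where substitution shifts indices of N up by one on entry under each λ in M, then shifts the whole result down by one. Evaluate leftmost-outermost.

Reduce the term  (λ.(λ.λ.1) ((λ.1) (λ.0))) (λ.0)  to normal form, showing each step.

  start: (λ.(λ.λ.1) ((λ.1) (λ.0))) (λ.0)
  step 1: (λ.λ.1) ((λ.λ.0) (λ.0))
  step 2: λ.(λ.λ.0) (λ.0)
  step 3: λ.λ.0

Answer: normal form = λ.λ.0  (in 3 steps)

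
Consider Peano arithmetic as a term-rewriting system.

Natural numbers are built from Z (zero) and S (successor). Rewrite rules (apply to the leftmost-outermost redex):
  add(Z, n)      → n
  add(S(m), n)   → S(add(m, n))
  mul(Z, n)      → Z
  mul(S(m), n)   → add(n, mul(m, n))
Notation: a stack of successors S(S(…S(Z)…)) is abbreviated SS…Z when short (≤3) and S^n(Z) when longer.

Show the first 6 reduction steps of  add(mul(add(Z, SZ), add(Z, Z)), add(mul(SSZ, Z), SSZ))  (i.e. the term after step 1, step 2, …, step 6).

Answer: after 6 steps: add(mul(SSZ, Z), SSZ)

Working:
  start: add(mul(add(Z, SZ), add(Z, Z)), add(mul(SSZ, Z), SSZ))
  →1  add(mul(SZ, add(Z, Z)), add(mul(SSZ, Z), SSZ))
  →2  add(add(add(Z, Z), mul(Z, add(Z, Z))), add(mul(SSZ, Z), SSZ))
  →3  add(add(Z, mul(Z, add(Z, Z))), add(mul(SSZ, Z), SSZ))
  →4  add(mul(Z, add(Z, Z)), add(mul(SSZ, Z), SSZ))
  →5  add(Z, add(mul(SSZ, Z), SSZ))
  →6  add(mul(SSZ, Z), SSZ)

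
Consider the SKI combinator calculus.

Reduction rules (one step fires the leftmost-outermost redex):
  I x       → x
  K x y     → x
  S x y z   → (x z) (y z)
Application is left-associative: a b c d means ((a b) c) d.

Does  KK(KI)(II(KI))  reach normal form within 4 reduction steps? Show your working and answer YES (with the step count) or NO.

Answer: YES — reaches normal form K(KI) in 3 ≤ 4 steps

Derivation:
  start: KK(KI)(II(KI))
  step 1: K(II(KI))
  step 2: K(I(KI))
  step 3: K(KI)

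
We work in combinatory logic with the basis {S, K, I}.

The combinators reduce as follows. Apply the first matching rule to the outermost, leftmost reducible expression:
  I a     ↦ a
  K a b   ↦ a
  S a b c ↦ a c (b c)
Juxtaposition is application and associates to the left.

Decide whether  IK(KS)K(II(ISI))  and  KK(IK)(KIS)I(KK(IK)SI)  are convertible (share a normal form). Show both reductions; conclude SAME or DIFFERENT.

Answer: SAME — A ⇓ S, B ⇓ S

Working:
Term A:
  start: IK(KS)K(II(ISI))
  step 1: K(KS)K(II(ISI))
  step 2: KS(II(ISI))
  step 3: S

Term B:
  start: KK(IK)(KIS)I(KK(IK)SI)
  step 1: K(KIS)I(KK(IK)SI)
  step 2: KIS(KK(IK)SI)
  step 3: I(KK(IK)SI)
  step 4: KK(IK)SI
  step 5: KSI
  step 6: S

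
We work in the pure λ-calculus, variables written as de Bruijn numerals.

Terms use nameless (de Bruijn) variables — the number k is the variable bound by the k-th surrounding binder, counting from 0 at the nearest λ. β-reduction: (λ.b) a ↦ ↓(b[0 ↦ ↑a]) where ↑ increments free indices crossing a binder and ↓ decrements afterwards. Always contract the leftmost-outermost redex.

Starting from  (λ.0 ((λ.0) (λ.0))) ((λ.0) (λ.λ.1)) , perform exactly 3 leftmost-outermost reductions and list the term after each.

  start: (λ.0 ((λ.0) (λ.0))) ((λ.0) (λ.λ.1))
  [1] (λ.0) (λ.λ.1) ((λ.0) (λ.0))
  [2] (λ.λ.1) ((λ.0) (λ.0))
  [3] λ.(λ.0) (λ.0)

Answer: after 3 steps: λ.(λ.0) (λ.0)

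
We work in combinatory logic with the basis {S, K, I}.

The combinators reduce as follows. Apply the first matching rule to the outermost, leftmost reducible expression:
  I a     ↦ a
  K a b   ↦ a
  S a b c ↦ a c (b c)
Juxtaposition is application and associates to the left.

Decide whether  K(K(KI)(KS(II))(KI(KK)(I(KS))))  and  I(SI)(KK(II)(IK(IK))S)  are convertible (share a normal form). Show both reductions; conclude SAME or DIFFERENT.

Term A:
  start: K(K(KI)(KS(II))(KI(KK)(I(KS))))
  →1  K(KI(KI(KK)(I(KS))))
  →2  KI

Term B:
  start: I(SI)(KK(II)(IK(IK))S)
  →1  SI(KK(II)(IK(IK))S)
  →2  SI(K(IK(IK))S)
  →3  SI(IK(IK))
  →4  SI(K(IK))
  →5  SI(KK)

Answer: DIFFERENT — A ⇓ KI, B ⇓ SI(KK)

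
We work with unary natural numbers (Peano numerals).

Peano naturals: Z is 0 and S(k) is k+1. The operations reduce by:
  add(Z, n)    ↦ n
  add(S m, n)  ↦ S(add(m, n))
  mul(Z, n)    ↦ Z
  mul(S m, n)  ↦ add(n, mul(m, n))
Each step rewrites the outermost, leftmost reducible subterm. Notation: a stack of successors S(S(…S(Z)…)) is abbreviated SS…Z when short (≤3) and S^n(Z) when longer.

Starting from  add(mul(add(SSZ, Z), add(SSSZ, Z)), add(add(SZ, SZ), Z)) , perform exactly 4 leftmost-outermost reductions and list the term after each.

Answer: after 4 steps: add(S(add(add(SSZ, Z), mul(add(SZ, Z), add(SSSZ, Z)))), add(add(SZ, SZ), Z))

Working:
  start: add(mul(add(SSZ, Z), add(SSSZ, Z)), add(add(SZ, SZ), Z))
  step 1: add(mul(S(add(SZ, Z)), add(SSSZ, Z)), add(add(SZ, SZ), Z))
  step 2: add(add(add(SSSZ, Z), mul(add(SZ, Z), add(SSSZ, Z))), add(add(SZ, SZ), Z))
  step 3: add(add(S(add(SSZ, Z)), mul(add(SZ, Z), add(SSSZ, Z))), add(add(SZ, SZ), Z))
  step 4: add(S(add(add(SSZ, Z), mul(add(SZ, Z), add(SSSZ, Z)))), add(add(SZ, SZ), Z))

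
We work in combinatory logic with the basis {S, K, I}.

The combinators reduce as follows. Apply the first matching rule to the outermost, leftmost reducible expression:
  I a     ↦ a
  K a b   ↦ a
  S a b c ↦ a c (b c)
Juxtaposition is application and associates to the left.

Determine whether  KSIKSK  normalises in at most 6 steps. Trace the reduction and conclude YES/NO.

Answer: YES — reaches normal form K in 3 ≤ 6 steps

Working:
  start: KSIKSK
  step 1: SKSK
  step 2: KK(SK)
  step 3: K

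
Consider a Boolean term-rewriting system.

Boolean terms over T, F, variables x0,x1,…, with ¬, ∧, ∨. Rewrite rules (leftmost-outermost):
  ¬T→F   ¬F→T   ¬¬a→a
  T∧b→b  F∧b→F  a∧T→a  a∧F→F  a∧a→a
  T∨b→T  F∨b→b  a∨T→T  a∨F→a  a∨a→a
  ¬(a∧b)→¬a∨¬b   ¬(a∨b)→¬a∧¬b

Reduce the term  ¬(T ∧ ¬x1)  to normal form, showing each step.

Answer: normal form = x1  (in 4 steps)

Derivation:
  start: ¬(T ∧ ¬x1)
  →1  ¬T ∨ ¬¬x1
  →2  F ∨ ¬¬x1
  →3  ¬¬x1
  →4  x1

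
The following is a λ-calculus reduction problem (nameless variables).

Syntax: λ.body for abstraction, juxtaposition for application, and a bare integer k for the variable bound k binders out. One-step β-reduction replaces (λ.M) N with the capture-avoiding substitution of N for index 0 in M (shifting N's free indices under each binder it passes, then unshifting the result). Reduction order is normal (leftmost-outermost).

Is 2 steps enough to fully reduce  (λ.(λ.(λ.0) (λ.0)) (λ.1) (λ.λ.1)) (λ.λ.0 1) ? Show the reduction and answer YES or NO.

  start: (λ.(λ.(λ.0) (λ.0)) (λ.1) (λ.λ.1)) (λ.λ.0 1)
  step 1: (λ.(λ.0) (λ.0)) (λ.λ.λ.0 1) (λ.λ.1)
  step 2: (λ.0) (λ.0) (λ.λ.1)

Answer: NO — after 2 steps the term is (λ.0) (λ.0) (λ.λ.1), not yet normal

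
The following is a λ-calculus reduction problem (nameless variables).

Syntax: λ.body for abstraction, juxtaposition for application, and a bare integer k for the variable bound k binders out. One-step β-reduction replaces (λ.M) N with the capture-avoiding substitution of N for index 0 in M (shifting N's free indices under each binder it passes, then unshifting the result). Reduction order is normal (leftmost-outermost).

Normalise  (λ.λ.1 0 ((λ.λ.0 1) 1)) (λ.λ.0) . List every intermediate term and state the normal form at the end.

  start: (λ.λ.1 0 ((λ.λ.0 1) 1)) (λ.λ.0)
  [1] λ.(λ.λ.0) 0 ((λ.λ.0 1) (λ.λ.0))
  [2] λ.(λ.0) ((λ.λ.0 1) (λ.λ.0))
  [3] λ.(λ.λ.0 1) (λ.λ.0)
  [4] λ.λ.0 (λ.λ.0)

Answer: normal form = λ.λ.0 (λ.λ.0)  (in 4 steps)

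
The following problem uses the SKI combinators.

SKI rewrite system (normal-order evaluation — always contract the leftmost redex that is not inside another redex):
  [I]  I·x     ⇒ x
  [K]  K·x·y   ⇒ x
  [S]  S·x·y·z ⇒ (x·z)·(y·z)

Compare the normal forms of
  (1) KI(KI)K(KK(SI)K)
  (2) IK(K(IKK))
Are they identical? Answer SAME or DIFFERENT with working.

Answer: DIFFERENT — A ⇓ K(KK), B ⇓ K(K(KK))

Reduction:
Term A:
  start: KI(KI)K(KK(SI)K)
  step 1: IK(KK(SI)K)
  step 2: K(KK(SI)K)
  step 3: K(KK)

Term B:
  start: IK(K(IKK))
  step 1: K(K(IKK))
  step 2: K(K(KK))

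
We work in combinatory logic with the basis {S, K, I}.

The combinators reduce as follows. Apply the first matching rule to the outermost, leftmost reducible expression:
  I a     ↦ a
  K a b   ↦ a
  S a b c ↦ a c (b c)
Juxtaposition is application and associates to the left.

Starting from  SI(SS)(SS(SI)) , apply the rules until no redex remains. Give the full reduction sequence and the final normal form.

Answer: normal form = S(SS(SS(SI)))(SI(SS(SS(SI))))  (in 3 steps)

Working:
  start: SI(SS)(SS(SI))
  →1  I(SS(SI))(SS(SS(SI)))
  →2  SS(SI)(SS(SS(SI)))
  →3  S(SS(SS(SI)))(SI(SS(SS(SI))))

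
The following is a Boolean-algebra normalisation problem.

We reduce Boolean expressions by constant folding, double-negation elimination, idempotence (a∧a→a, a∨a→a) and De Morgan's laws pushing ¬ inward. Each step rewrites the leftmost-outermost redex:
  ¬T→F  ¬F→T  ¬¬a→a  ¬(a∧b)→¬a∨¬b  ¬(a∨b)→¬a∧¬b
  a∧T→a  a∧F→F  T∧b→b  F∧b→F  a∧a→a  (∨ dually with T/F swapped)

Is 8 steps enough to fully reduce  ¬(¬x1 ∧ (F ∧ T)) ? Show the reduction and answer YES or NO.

  start: ¬(¬x1 ∧ (F ∧ T))
  →1  ¬¬x1 ∨ ¬(F ∧ T)
  →2  x1 ∨ ¬(F ∧ T)
  →3  x1 ∨ (¬F ∨ ¬T)
  →4  x1 ∨ (T ∨ ¬T)
  →5  x1 ∨ T
  →6  T

Answer: YES — reaches normal form T in 6 ≤ 8 steps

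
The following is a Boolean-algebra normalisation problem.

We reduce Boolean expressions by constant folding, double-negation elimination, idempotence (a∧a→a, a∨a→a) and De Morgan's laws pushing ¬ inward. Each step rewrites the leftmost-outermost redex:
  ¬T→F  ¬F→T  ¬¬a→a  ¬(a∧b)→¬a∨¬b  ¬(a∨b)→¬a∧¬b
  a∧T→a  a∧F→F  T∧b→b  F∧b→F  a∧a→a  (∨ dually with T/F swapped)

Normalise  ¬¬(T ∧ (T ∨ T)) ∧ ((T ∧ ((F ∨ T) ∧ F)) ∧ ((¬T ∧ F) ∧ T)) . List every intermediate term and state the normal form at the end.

Answer: normal form = F  (in 7 steps)

Reduction:
  start: ¬¬(T ∧ (T ∨ T)) ∧ ((T ∧ ((F ∨ T) ∧ F)) ∧ ((¬T ∧ F) ∧ T))
  [1] (T ∧ (T ∨ T)) ∧ ((T ∧ ((F ∨ T) ∧ F)) ∧ ((¬T ∧ F) ∧ T))
  [2] (T ∨ T) ∧ ((T ∧ ((F ∨ T) ∧ F)) ∧ ((¬T ∧ F) ∧ T))
  [3] T ∧ ((T ∧ ((F ∨ T) ∧ F)) ∧ ((¬T ∧ F) ∧ T))
  [4] (T ∧ ((F ∨ T) ∧ F)) ∧ ((¬T ∧ F) ∧ T)
  [5] ((F ∨ T) ∧ F) ∧ ((¬T ∧ F) ∧ T)
  [6] F ∧ ((¬T ∧ F) ∧ T)
  [7] F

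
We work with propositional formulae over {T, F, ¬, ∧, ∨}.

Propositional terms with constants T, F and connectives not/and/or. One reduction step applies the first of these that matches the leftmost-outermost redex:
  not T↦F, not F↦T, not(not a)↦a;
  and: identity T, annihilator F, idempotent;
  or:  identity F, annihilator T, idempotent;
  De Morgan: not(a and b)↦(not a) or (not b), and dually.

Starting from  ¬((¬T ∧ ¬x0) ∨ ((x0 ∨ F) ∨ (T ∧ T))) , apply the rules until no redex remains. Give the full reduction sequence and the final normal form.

  start: ¬((¬T ∧ ¬x0) ∨ ((x0 ∨ F) ∨ (T ∧ T)))
  [1] ¬(¬T ∧ ¬x0) ∧ ¬((x0 ∨ F) ∨ (T ∧ T))
  [2] (¬¬T ∨ ¬¬x0) ∧ ¬((x0 ∨ F) ∨ (T ∧ T))
  [3] (T ∨ ¬¬x0) ∧ ¬((x0 ∨ F) ∨ (T ∧ T))
  [4] T ∧ ¬((x0 ∨ F) ∨ (T ∧ T))
  [5] ¬((x0 ∨ F) ∨ (T ∧ T))
  [6] ¬(x0 ∨ F) ∧ ¬(T ∧ T)
  [7] (¬x0 ∧ ¬F) ∧ ¬(T ∧ T)
  [8] (¬x0 ∧ T) ∧ ¬(T ∧ T)
  [9] ¬x0 ∧ ¬(T ∧ T)
  [10] ¬x0 ∧ (¬T ∨ ¬T)
  [11] ¬x0 ∧ ¬T
  [12] ¬x0 ∧ F
  [13] F

Answer: normal form = F  (in 13 steps)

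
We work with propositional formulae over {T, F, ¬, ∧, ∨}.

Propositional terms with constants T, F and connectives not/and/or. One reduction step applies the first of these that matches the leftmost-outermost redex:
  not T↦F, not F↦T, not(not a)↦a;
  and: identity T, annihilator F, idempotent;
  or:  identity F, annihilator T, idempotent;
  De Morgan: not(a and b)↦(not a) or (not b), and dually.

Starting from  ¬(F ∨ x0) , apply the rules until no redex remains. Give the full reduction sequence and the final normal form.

  start: ¬(F ∨ x0)
  step 1: ¬F ∧ ¬x0
  step 2: T ∧ ¬x0
  step 3: ¬x0

Answer: normal form = ¬x0  (in 3 steps)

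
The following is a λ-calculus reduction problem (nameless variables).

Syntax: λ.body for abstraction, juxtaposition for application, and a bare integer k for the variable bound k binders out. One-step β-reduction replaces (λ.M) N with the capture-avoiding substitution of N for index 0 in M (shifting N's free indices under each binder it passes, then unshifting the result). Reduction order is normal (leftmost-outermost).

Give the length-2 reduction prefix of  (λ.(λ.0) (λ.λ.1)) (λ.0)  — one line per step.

  start: (λ.(λ.0) (λ.λ.1)) (λ.0)
  →1  (λ.0) (λ.λ.1)
  →2  λ.λ.1

Answer: after 2 steps: λ.λ.1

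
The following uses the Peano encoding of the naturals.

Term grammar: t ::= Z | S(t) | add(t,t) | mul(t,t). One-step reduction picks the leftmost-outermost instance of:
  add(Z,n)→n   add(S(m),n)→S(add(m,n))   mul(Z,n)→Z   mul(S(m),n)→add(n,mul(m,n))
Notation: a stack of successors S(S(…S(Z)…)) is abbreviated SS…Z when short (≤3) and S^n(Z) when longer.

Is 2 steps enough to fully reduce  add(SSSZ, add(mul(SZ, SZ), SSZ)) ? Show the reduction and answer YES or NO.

Answer: NO — after 2 steps the term is S(S(add(SZ, add(mul(SZ, SZ), SSZ)))), not yet normal

Working:
  start: add(SSSZ, add(mul(SZ, SZ), SSZ))
  step 1: S(add(SSZ, add(mul(SZ, SZ), SSZ)))
  step 2: S(S(add(SZ, add(mul(SZ, SZ), SSZ))))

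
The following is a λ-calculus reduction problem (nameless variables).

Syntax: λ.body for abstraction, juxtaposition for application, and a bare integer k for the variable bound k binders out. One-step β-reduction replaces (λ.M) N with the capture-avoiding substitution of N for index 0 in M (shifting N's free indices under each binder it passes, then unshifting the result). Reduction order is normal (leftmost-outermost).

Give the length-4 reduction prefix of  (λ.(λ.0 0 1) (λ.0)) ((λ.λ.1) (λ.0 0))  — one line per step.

  start: (λ.(λ.0 0 1) (λ.0)) ((λ.λ.1) (λ.0 0))
  [1] (λ.0 0 ((λ.λ.1) (λ.0 0))) (λ.0)
  [2] (λ.0) (λ.0) ((λ.λ.1) (λ.0 0))
  [3] (λ.0) ((λ.λ.1) (λ.0 0))
  [4] (λ.λ.1) (λ.0 0)

Answer: after 4 steps: (λ.λ.1) (λ.0 0)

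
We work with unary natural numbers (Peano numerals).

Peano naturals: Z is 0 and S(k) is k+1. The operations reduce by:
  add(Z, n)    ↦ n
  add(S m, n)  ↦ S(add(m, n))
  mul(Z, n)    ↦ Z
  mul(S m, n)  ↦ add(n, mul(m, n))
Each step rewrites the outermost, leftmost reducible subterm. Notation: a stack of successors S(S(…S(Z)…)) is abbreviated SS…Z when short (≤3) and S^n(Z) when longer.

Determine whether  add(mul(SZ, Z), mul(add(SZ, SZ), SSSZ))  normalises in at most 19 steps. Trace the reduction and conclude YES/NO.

Answer: YES — reaches normal form S^6(Z) in 17 ≤ 19 steps

Working:
  start: add(mul(SZ, Z), mul(add(SZ, SZ), SSSZ))
  [1] add(add(Z, mul(Z, Z)), mul(add(SZ, SZ), SSSZ))
  [2] add(mul(Z, Z), mul(add(SZ, SZ), SSSZ))
  [3] add(Z, mul(add(SZ, SZ), SSSZ))
  [4] mul(add(SZ, SZ), SSSZ)
  [5] mul(S(add(Z, SZ)), SSSZ)
  [6] add(SSSZ, mul(add(Z, SZ), SSSZ))
  [7] S(add(SSZ, mul(add(Z, SZ), SSSZ)))
  [8] S(S(add(SZ, mul(add(Z, SZ), SSSZ))))
  [9] S(S(S(add(Z, mul(add(Z, SZ), SSSZ)))))
  [10] S(S(S(mul(add(Z, SZ), SSSZ))))
  [11] S(S(S(mul(SZ, SSSZ))))
  [12] S(S(S(add(SSSZ, mul(Z, SSSZ)))))
  [13] S(S(S(S(add(SSZ, mul(Z, SSSZ))))))
  [14] S(S(S(S(S(add(SZ, mul(Z, SSSZ)))))))
  [15] S(S(S(S(S(S(add(Z, mul(Z, SSSZ))))))))
  [16] S(S(S(S(S(S(mul(Z, SSSZ)))))))
  [17] S^6(Z)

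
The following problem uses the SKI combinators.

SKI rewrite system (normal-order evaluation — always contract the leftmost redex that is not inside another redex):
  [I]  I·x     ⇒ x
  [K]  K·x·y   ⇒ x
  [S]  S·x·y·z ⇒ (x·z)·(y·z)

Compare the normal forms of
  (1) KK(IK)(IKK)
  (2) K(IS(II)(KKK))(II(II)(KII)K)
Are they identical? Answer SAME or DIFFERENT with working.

Term A:
  start: KK(IK)(IKK)
  step 1: K(IKK)
  step 2: K(KK)

Term B:
  start: K(IS(II)(KKK))(II(II)(KII)K)
  step 1: IS(II)(KKK)
  step 2: S(II)(KKK)
  step 3: SI(KKK)
  step 4: SIK

Answer: DIFFERENT — A ⇓ K(KK), B ⇓ SIK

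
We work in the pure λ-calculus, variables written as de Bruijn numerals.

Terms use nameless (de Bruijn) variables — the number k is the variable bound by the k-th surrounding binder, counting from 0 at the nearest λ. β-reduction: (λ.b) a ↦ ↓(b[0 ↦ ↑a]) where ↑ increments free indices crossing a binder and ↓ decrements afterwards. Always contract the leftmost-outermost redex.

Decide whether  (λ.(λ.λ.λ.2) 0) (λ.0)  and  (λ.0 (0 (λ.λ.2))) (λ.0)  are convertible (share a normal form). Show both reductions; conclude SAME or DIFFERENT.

Answer: SAME — A ⇓ λ.λ.λ.0, B ⇓ λ.λ.λ.0

Derivation:
Term A:
  start: (λ.(λ.λ.λ.2) 0) (λ.0)
  [1] (λ.λ.λ.2) (λ.0)
  [2] λ.λ.λ.0

Term B:
  start: (λ.0 (0 (λ.λ.2))) (λ.0)
  [1] (λ.0) ((λ.0) (λ.λ.λ.0))
  [2] (λ.0) (λ.λ.λ.0)
  [3] λ.λ.λ.0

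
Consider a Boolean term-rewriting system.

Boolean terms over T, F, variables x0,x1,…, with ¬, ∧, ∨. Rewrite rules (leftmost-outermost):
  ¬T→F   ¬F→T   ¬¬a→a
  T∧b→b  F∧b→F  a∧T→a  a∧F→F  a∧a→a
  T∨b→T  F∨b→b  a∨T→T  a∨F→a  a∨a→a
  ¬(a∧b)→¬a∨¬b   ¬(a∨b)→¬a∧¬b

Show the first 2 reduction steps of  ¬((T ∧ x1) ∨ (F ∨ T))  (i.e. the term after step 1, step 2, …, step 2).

  start: ¬((T ∧ x1) ∨ (F ∨ T))
  [1] ¬(T ∧ x1) ∧ ¬(F ∨ T)
  [2] (¬T ∨ ¬x1) ∧ ¬(F ∨ T)

Answer: after 2 steps: (¬T ∨ ¬x1) ∧ ¬(F ∨ T)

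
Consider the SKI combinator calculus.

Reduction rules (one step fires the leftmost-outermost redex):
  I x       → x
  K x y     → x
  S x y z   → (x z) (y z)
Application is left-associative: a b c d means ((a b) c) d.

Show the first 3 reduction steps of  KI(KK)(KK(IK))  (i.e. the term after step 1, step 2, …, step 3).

Answer: after 3 steps: K

Working:
  start: KI(KK)(KK(IK))
  →1  I(KK(IK))
  →2  KK(IK)
  →3  K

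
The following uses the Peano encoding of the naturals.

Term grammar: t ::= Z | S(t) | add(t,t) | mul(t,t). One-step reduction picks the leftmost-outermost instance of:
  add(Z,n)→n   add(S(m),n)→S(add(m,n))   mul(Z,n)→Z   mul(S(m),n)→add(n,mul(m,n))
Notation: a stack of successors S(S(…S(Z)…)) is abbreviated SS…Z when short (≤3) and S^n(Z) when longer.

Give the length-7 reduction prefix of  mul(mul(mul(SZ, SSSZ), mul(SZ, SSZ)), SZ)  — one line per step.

  start: mul(mul(mul(SZ, SSSZ), mul(SZ, SSZ)), SZ)
  →1  mul(mul(add(SSSZ, mul(Z, SSSZ)), mul(SZ, SSZ)), SZ)
  →2  mul(mul(S(add(SSZ, mul(Z, SSSZ))), mul(SZ, SSZ)), SZ)
  →3  mul(add(mul(SZ, SSZ), mul(add(SSZ, mul(Z, SSSZ)), mul(SZ, SSZ))), SZ)
  →4  mul(add(add(SSZ, mul(Z, SSZ)), mul(add(SSZ, mul(Z, SSSZ)), mul(SZ, SSZ))), SZ)
  →5  mul(add(S(add(SZ, mul(Z, SSZ))), mul(add(SSZ, mul(Z, SSSZ)), mul(SZ, SSZ))), SZ)
  →6  mul(S(add(add(SZ, mul(Z, SSZ)), mul(add(SSZ, mul(Z, SSSZ)), mul(SZ, SSZ)))), SZ)
  →7  add(SZ, mul(add(add(SZ, mul(Z, SSZ)), mul(add(SSZ, mul(Z, SSSZ)), mul(SZ, SSZ))), SZ))

Answer: after 7 steps: add(SZ, mul(add(add(SZ, mul(Z, SSZ)), mul(add(SSZ, mul(Z, SSSZ)), mul(SZ, SSZ))), SZ))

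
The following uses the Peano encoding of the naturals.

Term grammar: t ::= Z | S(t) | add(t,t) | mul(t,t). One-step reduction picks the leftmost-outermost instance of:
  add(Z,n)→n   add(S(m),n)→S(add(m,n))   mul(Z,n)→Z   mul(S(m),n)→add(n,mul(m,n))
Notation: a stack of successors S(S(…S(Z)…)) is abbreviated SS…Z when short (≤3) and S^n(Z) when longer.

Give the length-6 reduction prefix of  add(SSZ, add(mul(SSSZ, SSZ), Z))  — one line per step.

Answer: after 6 steps: S(S(S(add(add(SZ, mul(SSZ, SSZ)), Z))))

Derivation:
  start: add(SSZ, add(mul(SSSZ, SSZ), Z))
  step 1: S(add(SZ, add(mul(SSSZ, SSZ), Z)))
  step 2: S(S(add(Z, add(mul(SSSZ, SSZ), Z))))
  step 3: S(S(add(mul(SSSZ, SSZ), Z)))
  step 4: S(S(add(add(SSZ, mul(SSZ, SSZ)), Z)))
  step 5: S(S(add(S(add(SZ, mul(SSZ, SSZ))), Z)))
  step 6: S(S(S(add(add(SZ, mul(SSZ, SSZ)), Z))))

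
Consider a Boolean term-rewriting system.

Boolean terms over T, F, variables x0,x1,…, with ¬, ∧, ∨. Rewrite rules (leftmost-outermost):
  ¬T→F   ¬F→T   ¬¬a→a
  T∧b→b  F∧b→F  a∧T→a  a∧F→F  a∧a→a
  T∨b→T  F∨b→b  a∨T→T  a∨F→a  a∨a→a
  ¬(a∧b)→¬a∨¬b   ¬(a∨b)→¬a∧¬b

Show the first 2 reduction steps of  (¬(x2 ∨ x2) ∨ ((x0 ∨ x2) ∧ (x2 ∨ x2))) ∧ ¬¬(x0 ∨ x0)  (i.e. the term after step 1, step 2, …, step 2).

  start: (¬(x2 ∨ x2) ∨ ((x0 ∨ x2) ∧ (x2 ∨ x2))) ∧ ¬¬(x0 ∨ x0)
  →1  ((¬x2 ∧ ¬x2) ∨ ((x0 ∨ x2) ∧ (x2 ∨ x2))) ∧ ¬¬(x0 ∨ x0)
  →2  (¬x2 ∨ ((x0 ∨ x2) ∧ (x2 ∨ x2))) ∧ ¬¬(x0 ∨ x0)

Answer: after 2 steps: (¬x2 ∨ ((x0 ∨ x2) ∧ (x2 ∨ x2))) ∧ ¬¬(x0 ∨ x0)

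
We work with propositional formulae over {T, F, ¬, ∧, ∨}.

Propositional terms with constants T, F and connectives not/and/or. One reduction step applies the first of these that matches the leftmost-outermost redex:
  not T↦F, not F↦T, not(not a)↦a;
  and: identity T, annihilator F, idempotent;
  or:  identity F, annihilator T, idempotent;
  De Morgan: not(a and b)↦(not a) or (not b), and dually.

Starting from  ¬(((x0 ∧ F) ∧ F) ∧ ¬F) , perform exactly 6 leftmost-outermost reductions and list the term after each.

  start: ¬(((x0 ∧ F) ∧ F) ∧ ¬F)
  →1  ¬((x0 ∧ F) ∧ F) ∨ ¬¬F
  →2  (¬(x0 ∧ F) ∨ ¬F) ∨ ¬¬F
  →3  ((¬x0 ∨ ¬F) ∨ ¬F) ∨ ¬¬F
  →4  ((¬x0 ∨ T) ∨ ¬F) ∨ ¬¬F
  →5  (T ∨ ¬F) ∨ ¬¬F
  →6  T ∨ ¬¬F

Answer: after 6 steps: T ∨ ¬¬F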